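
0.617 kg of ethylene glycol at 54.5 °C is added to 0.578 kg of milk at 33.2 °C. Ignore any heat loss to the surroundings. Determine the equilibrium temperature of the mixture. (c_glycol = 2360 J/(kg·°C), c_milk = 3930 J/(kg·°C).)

T_f ≈ 41.5 °C

T_f = Σ m_i c_i T_i / Σ m_i c_i:
T_f = (1456.1×54.5 + 2271.5×33.2) / (1456.1 + 2271.5)
    = 154774 / 3727.7 ≈ 41.52 °C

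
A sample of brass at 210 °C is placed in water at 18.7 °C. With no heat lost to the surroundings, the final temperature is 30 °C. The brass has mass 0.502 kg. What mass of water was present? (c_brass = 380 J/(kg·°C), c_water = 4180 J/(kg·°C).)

m ≈ 0.727 kg

Setting the total heat transfer to zero:
0.502·380·(30 − 210) + m·4180·(30 − 18.7) = 0
47234 m = 34337
m = 34337/47234 ≈ 0.727 kg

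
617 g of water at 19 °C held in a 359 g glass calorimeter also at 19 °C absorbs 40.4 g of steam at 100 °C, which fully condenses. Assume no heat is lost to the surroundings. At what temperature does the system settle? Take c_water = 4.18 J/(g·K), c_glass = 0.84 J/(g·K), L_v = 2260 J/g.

T_f ≈ 53.4 °C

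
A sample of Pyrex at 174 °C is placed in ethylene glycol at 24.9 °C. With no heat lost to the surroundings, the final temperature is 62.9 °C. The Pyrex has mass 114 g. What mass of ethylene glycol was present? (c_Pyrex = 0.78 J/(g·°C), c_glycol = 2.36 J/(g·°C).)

Taking heat into each body as positive, Σ m c ΔT = 0:
114×0.78×(62.9 − 174) + m×2.36×(62.9 − 24.9) = 0
89.68 m = 9879
m = 9879/89.68 ≈ 110.2 g

m ≈ 110 g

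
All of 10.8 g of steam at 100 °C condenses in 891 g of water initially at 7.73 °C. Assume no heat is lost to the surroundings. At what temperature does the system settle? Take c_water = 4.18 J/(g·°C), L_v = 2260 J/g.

T_f ≈ 15.3 °C

Let T be the final temperature. ΣQ_i = 0:
condense steam: −10.8·2260 = −24408
  condensed water 100 °C→T: 45.14(T − 100)
  water warms: 891·4.18·(T − 7.73) = 3724.4(T − 7.73)
3769.5 T = 24408 + 4514.4 + 28789 = 57712
T ≈ 15.31 °C — below 100 °C, confirming all the steam condensed.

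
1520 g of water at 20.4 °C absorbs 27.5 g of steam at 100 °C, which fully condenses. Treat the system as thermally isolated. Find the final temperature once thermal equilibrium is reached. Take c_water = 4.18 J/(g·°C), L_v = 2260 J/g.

Net heat exchanged in the isolated system is zero:
condense steam: −27.5·2260 = −62150
  condensate cools 100→T: 27.5·4.18·(T − 100) = 114.95(T − 100)
  water warms: 1520·4.18·(T − 20.4) = 6353.6(T − 20.4)
6468.5 T = 62150 + 11495 + 129613 = 203258
T ≈ 31.42 °C — below 100 °C, confirming all the steam condensed.

T_f ≈ 31.4 °C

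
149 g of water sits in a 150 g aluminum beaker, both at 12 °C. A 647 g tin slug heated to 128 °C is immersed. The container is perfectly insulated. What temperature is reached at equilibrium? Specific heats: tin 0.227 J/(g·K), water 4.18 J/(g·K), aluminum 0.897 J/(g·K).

T_f ≈ 30.8 °C

Conservation of energy gives ΣQ = 0:
647·0.227·(T − 128) + 149·4.18·(T − 12) + 150·0.897·(T − 12) = 0
146.87(T − 128) + 622.82(T − 12) + 134.55(T − 12) = 0
904.24 T = 27888
T = 27888/904.24 ≈ 30.84 °C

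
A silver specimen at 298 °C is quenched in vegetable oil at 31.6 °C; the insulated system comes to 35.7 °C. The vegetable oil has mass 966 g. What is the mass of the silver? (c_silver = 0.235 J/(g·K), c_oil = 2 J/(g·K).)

Heat lost by the silver = heat gained by the oil:
m×0.235×(298 − 35.7) = 966×2×(35.7 − 31.6)
61.64 m = 7921.2  ⇒  m ≈ 128.5 g

m ≈ 129 g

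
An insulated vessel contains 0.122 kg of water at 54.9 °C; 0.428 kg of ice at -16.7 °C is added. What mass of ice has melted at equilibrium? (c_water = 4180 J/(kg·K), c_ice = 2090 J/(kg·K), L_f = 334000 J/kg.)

m_melted ≈ 0.0391 kg

Cooling the water to 0 °C releases 0.122×4180×54.9 = 27997 J.
Of that, 0.428×2090×16.7 = 14938 J goes to bring the ice to 0 °C, leaving 13058 J.
Melting all 0.428 kg of ice would need 0.428×334000 = 142952 J.
Since 13058 < 142952 J, not all the ice melts; equilibrium is at 0 °C.
m_melted×334000 = 13058  ⇒  m_melted ≈ 0.0391 kg.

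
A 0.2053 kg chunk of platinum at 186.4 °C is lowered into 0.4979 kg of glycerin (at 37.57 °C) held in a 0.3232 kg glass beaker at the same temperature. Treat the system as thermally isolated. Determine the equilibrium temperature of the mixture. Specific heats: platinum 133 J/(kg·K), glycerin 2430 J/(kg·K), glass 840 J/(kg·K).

T_f ≈ 40.3 °C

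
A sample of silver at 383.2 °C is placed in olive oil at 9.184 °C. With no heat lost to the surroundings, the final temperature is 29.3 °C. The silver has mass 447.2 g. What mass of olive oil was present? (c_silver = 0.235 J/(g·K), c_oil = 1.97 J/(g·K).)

m ≈ 939 g

|Q_silver| = |Q_oil|:
447.2·0.235·(383.2 − 29.3) = m·1.97·(29.3 − 9.184)
39.63 m = 37192  ⇒  m ≈ 938.5 g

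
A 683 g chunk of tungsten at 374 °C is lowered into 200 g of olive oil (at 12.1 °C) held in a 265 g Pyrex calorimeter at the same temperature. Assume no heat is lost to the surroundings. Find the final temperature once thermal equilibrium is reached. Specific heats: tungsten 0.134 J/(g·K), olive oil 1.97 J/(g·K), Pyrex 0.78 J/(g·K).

Let T be the final temperature. ΣQ_i = 0:
683*0.134*(T − 374) + 200*1.97*(T − 12.1) + 265*0.78*(T − 12.1) = 0
692.22 T = 41498
T = 41498 / 692.22 = 59.9 °C

T_f ≈ 59.9 °C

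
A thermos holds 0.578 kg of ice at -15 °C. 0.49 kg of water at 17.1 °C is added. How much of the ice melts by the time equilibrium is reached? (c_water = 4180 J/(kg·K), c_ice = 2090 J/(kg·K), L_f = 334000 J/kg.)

m_melted ≈ 0.0506 kg

Cooling the water to 0 °C releases 0.49×4180×17.1 = 35024 J.
Of that, 0.578×2090×15 = 18120 J goes to bring the ice to 0 °C, leaving 16904 J.
Fully melting the ice requires m_ice L_f = 0.578×334000 = 193052 J.
16904 J < 193052 J, so only part of the ice melts and the system sits at 0 °C.
m_melt = 16904 / L_f = 0.05061 kg.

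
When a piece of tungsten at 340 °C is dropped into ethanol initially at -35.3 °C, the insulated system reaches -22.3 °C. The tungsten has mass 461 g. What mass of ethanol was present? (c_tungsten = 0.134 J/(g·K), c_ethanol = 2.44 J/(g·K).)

m ≈ 706 g

Heat lost by the tungsten = heat gained by the ethanol:
461×0.134×(340 − -22.3) = m×2.44×(-22.3 − (-35.3))
31.72 m = 22381  ⇒  m ≈ 705.6 g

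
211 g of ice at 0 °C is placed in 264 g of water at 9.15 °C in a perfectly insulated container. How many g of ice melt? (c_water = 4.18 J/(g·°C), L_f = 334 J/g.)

m_melted ≈ 30.2 g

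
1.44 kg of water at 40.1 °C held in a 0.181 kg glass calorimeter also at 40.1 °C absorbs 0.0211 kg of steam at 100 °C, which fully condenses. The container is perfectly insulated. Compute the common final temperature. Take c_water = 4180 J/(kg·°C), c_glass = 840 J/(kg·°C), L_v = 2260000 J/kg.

T_f ≈ 48.6 °C

Heat gained plus heat lost sum to zero:
steam→water at 100 °C releases m L_v = 0.0211×2260000 = 47686; condensed water 100 °C→T: 88.2(T − 100); original water: 6019.2(T − 40.1); cup: 152.04(T − 40.1)
6259.4 T = 47686 + 8819.8 + 247467 = 303973
T ≈ 48.56 °C — below 100 °C, confirming all the steam condensed.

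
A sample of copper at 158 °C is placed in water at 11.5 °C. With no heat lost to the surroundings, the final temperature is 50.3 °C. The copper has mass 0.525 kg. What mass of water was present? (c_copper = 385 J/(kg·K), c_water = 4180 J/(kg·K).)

m ≈ 0.134 kg

Energy conservation, ΣQ = 0:
0.525·385·(50.3 − 158) + m·4180·(50.3 − 11.5) = 0
162184 m = 21769
m = 21769/162184 ≈ 0.1342 kg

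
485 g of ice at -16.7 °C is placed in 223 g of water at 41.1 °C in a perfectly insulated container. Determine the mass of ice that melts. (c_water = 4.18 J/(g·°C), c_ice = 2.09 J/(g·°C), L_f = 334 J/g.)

m_melted ≈ 64 g

Water can give up m c ΔT = 223×4.18×41.1 = 38311 J before reaching 0 °C.
Warming the ice to 0 °C takes 485×2.09×16.7 = 16928 J, leaving 21383 J for melting.
To melt every bit of ice: 485×334 = 161990 J.
That's not enough to melt it all — equilibrium is at 0 °C with ice remaining.
m_melted×334 = 21383  ⇒  m_melted ≈ 64.02 g.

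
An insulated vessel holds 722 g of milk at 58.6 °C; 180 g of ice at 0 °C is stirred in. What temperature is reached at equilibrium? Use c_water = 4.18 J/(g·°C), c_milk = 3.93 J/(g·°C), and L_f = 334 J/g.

Sum of m c ΔT and latent-heat terms is zero:
fusion: m_ice L_f = 180·334 = 60120
  meltwater 0→T: 180·4.18·T = 752.4 T
  milk: 2837.5(T − 58.6)
3589.9 T = 166275 − 60120 = 106155
T ≈ 29.57 °C. Since T > 0 °C, the all-ice-melts assumption holds.

T_f ≈ 29.6 °C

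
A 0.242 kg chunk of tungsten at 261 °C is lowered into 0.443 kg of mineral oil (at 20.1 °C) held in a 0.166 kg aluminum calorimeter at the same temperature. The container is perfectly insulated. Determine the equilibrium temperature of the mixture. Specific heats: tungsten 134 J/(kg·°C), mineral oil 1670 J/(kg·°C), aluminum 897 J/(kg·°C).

T_f ≈ 28.6 °C

Setting the total heat transfer to zero:
0.242*134*(T − 261) + 0.443*1670*(T − 20.1) + 0.166*897*(T − 20.1) = 0
32.43(T − 261) + 739.81(T − 20.1) + 148.9(T − 20.1) = 0
(32.43 + 739.81 + 148.9) T = 32.43*261 + 739.81*20.1 + 148.9*20.1
T ≈ 28.58 °C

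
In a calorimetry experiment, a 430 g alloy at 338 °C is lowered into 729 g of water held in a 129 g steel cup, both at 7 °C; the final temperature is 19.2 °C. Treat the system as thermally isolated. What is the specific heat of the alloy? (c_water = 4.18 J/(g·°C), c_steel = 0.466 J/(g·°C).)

c ≈ 0.277 J/(g·°C)

Conservation of energy gives ΣQ = 0:
430·c·(19.2 − 338) + 729·4.18·(19.2 − 7) + 129·0.466·(19.2 − 7) = 0
-137084 c = -37909
c = -37909/-137084 ≈ 0.2765 J/(g·°C)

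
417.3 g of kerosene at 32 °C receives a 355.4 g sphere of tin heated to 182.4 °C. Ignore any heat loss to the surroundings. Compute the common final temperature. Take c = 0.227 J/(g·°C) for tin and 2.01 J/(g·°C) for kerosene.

Set heat shed by the hot body equal to heat absorbed by the cold body:
355.4·0.227·(182.4 − T) = 417.3·2.01·(T − 32)
80.68(182.4 − T) = 838.77(T − 32)
919.45 T = 41556  ⇒  T ≈ 45.20 °C

T_f ≈ 45.2 °C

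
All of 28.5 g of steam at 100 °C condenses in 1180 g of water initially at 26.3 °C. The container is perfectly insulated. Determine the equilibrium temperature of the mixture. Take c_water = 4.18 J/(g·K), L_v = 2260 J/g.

T_f ≈ 40.8 °C

Net heat exchanged in the isolated system is zero:
condense steam: −28.5×2260 = −64410
  condensate cools 100→T: 28.5×4.18×(T − 100) = 119.13(T − 100)
  water warms: 1180×4.18×(T − 26.3) = 4932.4(T − 26.3)
5051.5 T = 64410 + 11913 + 129722 = 206045
T ≈ 40.79 °C (< 100 °C, so full condensation is consistent).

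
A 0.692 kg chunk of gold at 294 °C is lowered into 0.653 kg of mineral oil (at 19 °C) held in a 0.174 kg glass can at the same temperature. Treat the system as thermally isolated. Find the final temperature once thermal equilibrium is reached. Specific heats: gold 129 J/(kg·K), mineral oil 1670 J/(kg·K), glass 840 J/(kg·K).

With ΣQ=0 the equilibrium temperature is the m·c-weighted mean:
T_f = (89.27×294 + 1090.5×19 + 146.16×19) / (89.27 + 1090.5 + 146.16)
    = 49742 / 1325.9 ≈ 37.51 °C

T_f ≈ 37.5 °C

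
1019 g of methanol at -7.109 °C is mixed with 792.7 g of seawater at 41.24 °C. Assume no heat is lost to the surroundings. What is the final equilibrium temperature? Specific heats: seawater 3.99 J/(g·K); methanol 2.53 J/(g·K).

Set heat shed by the hot body equal to heat absorbed by the cold body:
792.7·3.99·(41.24 − T) = 1019·2.53·(T − (-7.109))
3162.9(41.24 − T) = 2578.1(T − (-7.109))
5740.9 T = 112109  ⇒  T ≈ 19.53 °C

T_f ≈ 19.5 °C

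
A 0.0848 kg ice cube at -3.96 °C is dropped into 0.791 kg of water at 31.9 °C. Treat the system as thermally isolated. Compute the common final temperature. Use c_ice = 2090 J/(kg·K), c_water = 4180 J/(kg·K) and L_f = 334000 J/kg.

T_f ≈ 20.9 °C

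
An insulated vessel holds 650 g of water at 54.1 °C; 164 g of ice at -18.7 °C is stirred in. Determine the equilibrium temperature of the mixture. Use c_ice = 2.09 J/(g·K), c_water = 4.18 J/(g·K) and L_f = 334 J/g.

T_f ≈ 25.2 °C

Taking heat into each body as positive, Σ m c ΔT = 0:
ice -18.7→0 °C: 164·2.09·18.7 = 6409.6
  fusion: m_ice L_f = 164·334 = 54776
  warm the meltwater: 685.52 T
  water: 2717(T − 54.1)
3402.5 T = 146990 − 61186 = 85804
T ≈ 25.22 °C — above 0 °C, consistent with complete melting.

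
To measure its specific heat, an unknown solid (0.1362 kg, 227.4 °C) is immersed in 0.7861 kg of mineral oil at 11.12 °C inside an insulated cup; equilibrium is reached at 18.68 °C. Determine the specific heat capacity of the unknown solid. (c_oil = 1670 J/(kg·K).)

Taking heat into each body as positive, Σ m c ΔT = 0:
0.1362·c·(18.68 − 227.4) + 0.7861·1670·(18.68 − 11.12) = 0
-28.43 c = -9924.7
c = -9924.7/-28.43 ≈ 349.1 J/(kg·K)

c ≈ 349 J/(kg·K)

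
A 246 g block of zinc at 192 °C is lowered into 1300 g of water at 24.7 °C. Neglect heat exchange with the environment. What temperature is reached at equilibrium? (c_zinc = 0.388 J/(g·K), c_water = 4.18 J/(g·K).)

T_f ≈ 27.6 °C

Set heat shed by the hot body equal to heat absorbed by the cold body:
246*0.388*(192 − T) = 1300*4.18*(T − 24.7)
95.45(192 − T) = 5434(T − 24.7)
5529.4 T = 152546  ⇒  T ≈ 27.59 °C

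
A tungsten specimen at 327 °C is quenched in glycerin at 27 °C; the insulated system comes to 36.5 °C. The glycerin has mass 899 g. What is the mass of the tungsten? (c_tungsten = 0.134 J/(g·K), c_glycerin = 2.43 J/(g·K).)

|Q_tungsten| = |Q_glycerin|:
m·0.134·(327 − 36.5) = 899·2.43·(36.5 − 27)
38.93 m = 20753  ⇒  m ≈ 533.1 g

m ≈ 533 g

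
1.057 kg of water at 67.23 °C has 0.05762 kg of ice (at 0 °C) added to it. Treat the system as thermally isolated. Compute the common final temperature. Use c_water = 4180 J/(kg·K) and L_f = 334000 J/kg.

T_f ≈ 59.6 °C

Setting the total heat transfer to zero:
fusion: m_ice L_f = 0.05762×334000 = 19245
  warm the meltwater: 240.85 T
  water: 4418.3(T − 67.23)
4659.1 T = 297040 − 19245 = 277795
T ≈ 59.62 °C — above 0 °C, consistent with complete melting.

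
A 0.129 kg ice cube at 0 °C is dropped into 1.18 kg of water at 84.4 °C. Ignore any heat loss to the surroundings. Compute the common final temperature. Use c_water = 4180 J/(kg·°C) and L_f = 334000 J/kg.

T_f ≈ 68.2 °C

Energy conservation, ΣQ = 0:
fusion: m_ice L_f = 0.129×334000 = 43086; meltwater 0→T: 0.129×4180×T = 539.22 T; water cools: 1.18×4180×(T − 84.4) = 4932.4(T − 84.4)
5471.6 T = 416295 − 43086 = 373209
T ≈ 68.21 °C (positive, so assuming full melt was valid).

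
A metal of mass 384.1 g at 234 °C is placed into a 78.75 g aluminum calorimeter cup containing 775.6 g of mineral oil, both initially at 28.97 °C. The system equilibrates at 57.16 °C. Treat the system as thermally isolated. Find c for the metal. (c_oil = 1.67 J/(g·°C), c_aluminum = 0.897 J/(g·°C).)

Taking heat into each body as positive, Σ m c ΔT = 0:
384.1×c×(57.16 − 234) + 775.6×1.67×(57.16 − 28.97) + 78.75×0.897×(57.16 − 28.97) = 0
-67924 c = -38504
c = -38504/-67924 ≈ 0.5669 J/(g·°C)

c ≈ 0.567 J/(g·°C)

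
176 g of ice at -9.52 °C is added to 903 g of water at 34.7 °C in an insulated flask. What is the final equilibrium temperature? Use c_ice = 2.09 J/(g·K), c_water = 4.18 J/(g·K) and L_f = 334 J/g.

Sum of m c ΔT and latent-heat terms is zero:
warm ice to 0 °C: 176×2.09×(0 − (-9.52)) = 3501.8; fusion: m_ice L_f = 176×334 = 58784; meltwater 0→T: 176×4.18×T = 735.68 T; water cools: 903×4.18×(T − 34.7) = 3774.5(T − 34.7)
4510.2 T = 130977 − 62286 = 68691
T ≈ 15.23 °C — above 0 °C, consistent with complete melting.

T_f ≈ 15.2 °C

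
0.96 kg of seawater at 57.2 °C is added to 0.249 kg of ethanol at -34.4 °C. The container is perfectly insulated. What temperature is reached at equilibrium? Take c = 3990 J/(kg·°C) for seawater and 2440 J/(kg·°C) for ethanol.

T_f ≈ 44.7 °C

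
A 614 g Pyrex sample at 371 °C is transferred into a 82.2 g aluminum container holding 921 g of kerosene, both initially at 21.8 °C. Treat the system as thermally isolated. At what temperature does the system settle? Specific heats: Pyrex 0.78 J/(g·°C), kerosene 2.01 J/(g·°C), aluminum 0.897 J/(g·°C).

Energy conservation, ΣQ = 0:
614*0.78*(T − 371) + 921*2.01*(T − 21.8) + 82.2*0.897*(T − 21.8) = 0
478.92(T − 371) + 1851.2(T − 21.8) + 73.73(T − 21.8) = 0
(478.92 + 1851.2 + 73.73) T = 478.92*371 + 1851.2*21.8 + 73.73*21.8
T = 219643/2403.9 ≈ 91.37 °C

T_f ≈ 91.4 °C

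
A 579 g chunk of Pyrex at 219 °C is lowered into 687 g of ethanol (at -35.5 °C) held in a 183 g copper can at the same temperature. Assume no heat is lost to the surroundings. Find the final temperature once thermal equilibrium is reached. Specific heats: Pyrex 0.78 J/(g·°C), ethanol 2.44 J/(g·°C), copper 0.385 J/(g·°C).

T_f ≈ 16.8 °C

Net heat exchanged in the isolated system is zero:
579·0.78·(T − 219) + 687·2.44·(T − (-35.5)) + 183·0.385·(T − (-35.5)) = 0
451.62(T − 219) + 1676.3(T − (-35.5)) + 70.45(T − (-35.5)) = 0
2198.4 T = 36896
T = 36896 / 2198.4 = 16.8 °C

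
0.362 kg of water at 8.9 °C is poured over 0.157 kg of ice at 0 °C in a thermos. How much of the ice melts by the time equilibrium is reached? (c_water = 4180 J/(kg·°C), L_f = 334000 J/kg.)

Cooling the water to 0 °C releases 0.362·4180·8.9 = 13467 J.
Melting all 0.157 kg of ice would need 0.157·334000 = 52438 J.
That's not enough to melt it all — equilibrium is at 0 °C with ice remaining.
Mass melted = 13467/334000 ≈ 0.04032 kg.

m_melted ≈ 0.0403 kg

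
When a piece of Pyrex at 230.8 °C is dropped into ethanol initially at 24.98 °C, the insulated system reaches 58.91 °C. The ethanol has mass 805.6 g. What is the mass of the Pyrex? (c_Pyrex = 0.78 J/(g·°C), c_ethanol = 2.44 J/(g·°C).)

|Q_Pyrex| = |Q_ethanol|:
m×0.78×(230.8 − 58.91) = 805.6×2.44×(58.91 − 24.98)
134.07 m = 66695  ⇒  m ≈ 497.4 g

m ≈ 497 g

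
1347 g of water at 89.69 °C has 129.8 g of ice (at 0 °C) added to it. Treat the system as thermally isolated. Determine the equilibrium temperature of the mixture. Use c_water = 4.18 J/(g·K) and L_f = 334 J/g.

T_f ≈ 74.8 °C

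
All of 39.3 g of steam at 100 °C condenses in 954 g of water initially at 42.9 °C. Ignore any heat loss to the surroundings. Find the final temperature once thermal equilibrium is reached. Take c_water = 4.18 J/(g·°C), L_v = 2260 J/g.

T_f ≈ 66.6 °C

Setting the total heat transfer to zero:
steam→water at 100 °C releases m L_v = 39.3·2260 = 88818; condensed water 100 °C→T: 164.27(T − 100); original water: 3987.7(T − 42.9)
4152 T = 88818 + 16427 + 171073 = 276319
T ≈ 66.55 °C — below 100 °C, confirming all the steam condensed.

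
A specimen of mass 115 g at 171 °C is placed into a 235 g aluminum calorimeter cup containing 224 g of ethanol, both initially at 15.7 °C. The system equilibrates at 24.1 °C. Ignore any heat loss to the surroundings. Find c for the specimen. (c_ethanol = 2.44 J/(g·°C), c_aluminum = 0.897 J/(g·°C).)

Taking heat into each body as positive, Σ m c ΔT = 0:
115×c×(24.1 − 171) + 224×2.44×(24.1 − 15.7) + 235×0.897×(24.1 − 15.7) = 0
-16894 c = -6361.8
c = -6361.8/-16894 ≈ 0.3766 J/(g·°C)

c ≈ 0.377 J/(g·°C)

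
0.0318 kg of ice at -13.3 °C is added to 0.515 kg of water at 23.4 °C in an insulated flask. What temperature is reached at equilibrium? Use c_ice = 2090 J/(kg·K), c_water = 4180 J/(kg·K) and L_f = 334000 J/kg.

T_f ≈ 17.0 °C

Conservation of energy gives ΣQ = 0:
ice -13.3→0 °C: 0.0318·2090·13.3 = 883.94; latent heat to melt: 0.0318·334000 = 10621; meltwater 0→T: 0.0318·4180·T = 132.92 T; water: 2152.7(T − 23.4)
2285.6 T = 50373 − 11505 = 38868
T ≈ 17.01 °C — above 0 °C, consistent with complete melting.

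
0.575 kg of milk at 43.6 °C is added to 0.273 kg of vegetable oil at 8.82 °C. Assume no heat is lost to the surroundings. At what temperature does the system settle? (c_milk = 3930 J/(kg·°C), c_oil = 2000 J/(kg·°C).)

T_f ≈ 36.8 °C

Net heat exchanged in the isolated system is zero:
0.575·3930·(T − 43.6) + 0.273·2000·(T − 8.82) = 0
2259.8(T − 43.6) + 546(T − 8.82) = 0
(2259.8 + 546) T = 2259.8·43.6 + 546·8.82
T = 103341/2805.8 ≈ 36.83 °C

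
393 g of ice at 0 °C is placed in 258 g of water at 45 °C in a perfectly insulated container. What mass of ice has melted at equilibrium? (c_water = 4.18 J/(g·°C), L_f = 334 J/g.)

Cooling the water to 0 °C releases 258·4.18·45 = 48530 J.
To melt every bit of ice: 393·334 = 131262 J.
48530 J < 131262 J, so only part of the ice melts and the system sits at 0 °C.
m_melt = 48530 / L_f = 145.3 g.

m_melted ≈ 145 g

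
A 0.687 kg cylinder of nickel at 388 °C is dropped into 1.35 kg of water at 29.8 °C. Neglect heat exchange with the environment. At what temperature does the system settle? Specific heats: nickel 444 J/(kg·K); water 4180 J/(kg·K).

Let T be the final temperature. ΣQ_i = 0:
0.687*444*(T − 388) + 1.35*4180*(T − 29.8) = 0
305.03(T − 388) + 5643(T − 29.8) = 0
(305.03 + 5643) T = 305.03*388 + 5643*29.8
T = 286512 / 5948 = 48.2 °C

T_f ≈ 48.2 °C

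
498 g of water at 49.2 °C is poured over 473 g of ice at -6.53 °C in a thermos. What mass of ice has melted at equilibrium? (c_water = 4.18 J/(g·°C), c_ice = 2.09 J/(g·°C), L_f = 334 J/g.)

m_melted ≈ 287 g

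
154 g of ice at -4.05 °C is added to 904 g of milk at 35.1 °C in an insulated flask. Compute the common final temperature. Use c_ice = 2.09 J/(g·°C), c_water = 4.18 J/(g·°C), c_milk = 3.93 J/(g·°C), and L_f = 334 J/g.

Conservation of energy gives ΣQ = 0:
ice -4.05→0 °C: 154×2.09×4.05 = 1303.5; latent heat to melt: 154×334 = 51436; meltwater 0→T: 154×4.18×T = 643.72 T; milk cools: 904×3.93×(T − 35.1) = 3552.7(T − 35.1)
4196.4 T = 124700 − 52740 = 71961
T ≈ 17.15 °C (positive, so assuming full melt was valid).

T_f ≈ 17.1 °C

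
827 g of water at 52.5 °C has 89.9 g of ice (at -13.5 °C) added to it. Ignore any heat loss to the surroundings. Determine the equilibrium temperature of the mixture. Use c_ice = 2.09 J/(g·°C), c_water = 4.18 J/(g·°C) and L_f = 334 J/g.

T_f ≈ 38.9 °C

Sum of m c ΔT and latent-heat terms is zero:
ice -13.5→0 °C: 89.9×2.09×13.5 = 2536.5; fusion: m_ice L_f = 89.9×334 = 30027; warm the meltwater: 375.78 T; water cools: 827×4.18×(T − 52.5) = 3456.9(T − 52.5)
3832.6 T = 181485 − 32563 = 148922
T ≈ 38.86 °C — above 0 °C, consistent with complete melting.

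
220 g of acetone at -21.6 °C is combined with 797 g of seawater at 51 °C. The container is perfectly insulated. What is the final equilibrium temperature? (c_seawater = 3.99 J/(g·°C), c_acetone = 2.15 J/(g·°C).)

Taking heat into each body as positive, Σ m c ΔT = 0:
797*3.99*(T − 51) + 220*2.15*(T − (-21.6)) = 0
3180(T − 51) + 473(T − (-21.6)) = 0
(3180 + 473) T = 3180*51 + 473*(-21.6)
T ≈ 41.60 °C

T_f ≈ 41.6 °C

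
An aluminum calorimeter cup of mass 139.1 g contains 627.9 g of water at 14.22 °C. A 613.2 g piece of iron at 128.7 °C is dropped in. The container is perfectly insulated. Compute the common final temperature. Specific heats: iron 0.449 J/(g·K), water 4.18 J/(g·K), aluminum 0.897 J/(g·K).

T_f ≈ 24.6 °C

Conservation of energy gives ΣQ = 0:
613.2·0.449·(T − 128.7) + 627.9·4.18·(T − 14.22) + 139.1·0.897·(T − 14.22) = 0
275.33(T − 128.7) + 2624.6(T − 14.22) + 124.77(T − 14.22) = 0
3024.7 T = 74531
T ≈ 24.64 °C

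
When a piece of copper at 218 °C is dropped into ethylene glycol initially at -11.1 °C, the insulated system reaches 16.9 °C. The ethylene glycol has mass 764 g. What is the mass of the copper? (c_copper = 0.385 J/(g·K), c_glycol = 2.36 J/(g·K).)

Conservation of energy gives ΣQ = 0:
m×0.385×(16.9 − 218) + 764×2.36×(16.9 − (-11.1)) = 0
-77.42 m = -50485
m = -50485/-77.42 ≈ 652.1 g

m ≈ 652 g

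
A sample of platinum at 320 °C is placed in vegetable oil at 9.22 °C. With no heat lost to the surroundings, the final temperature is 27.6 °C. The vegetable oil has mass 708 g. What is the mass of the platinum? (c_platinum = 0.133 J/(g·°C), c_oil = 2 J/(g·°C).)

m ≈ 669 g

Heat gained plus heat lost sum to zero:
m×0.133×(27.6 − 320) + 708×2×(27.6 − 9.22) = 0
-38.89 m = -26026
m = -26026/-38.89 ≈ 669.2 g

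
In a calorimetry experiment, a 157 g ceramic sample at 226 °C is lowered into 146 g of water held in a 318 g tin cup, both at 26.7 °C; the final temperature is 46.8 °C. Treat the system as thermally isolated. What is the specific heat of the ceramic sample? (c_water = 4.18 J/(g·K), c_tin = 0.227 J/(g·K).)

c ≈ 0.488 J/(g·K)

Taking heat into each body as positive, Σ m c ΔT = 0:
157×c×(46.8 − 226) + 146×4.18×(46.8 − 26.7) + 318×0.227×(46.8 − 26.7) = 0
-28134 c = -13718
c = -13718/-28134 ≈ 0.4876 J/(g·K)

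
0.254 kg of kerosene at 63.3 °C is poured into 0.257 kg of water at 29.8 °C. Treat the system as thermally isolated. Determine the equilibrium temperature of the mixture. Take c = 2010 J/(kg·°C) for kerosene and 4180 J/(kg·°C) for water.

Heat lost by the kerosene equals heat gained by the water:
0.254·2010·(63.3 − T) = 0.257·4180·(T − 29.8)
510.54(63.3 − T) = 1074.3(T − 29.8)
1584.8 T = 64330  ⇒  T ≈ 40.59 °C

T_f ≈ 40.6 °C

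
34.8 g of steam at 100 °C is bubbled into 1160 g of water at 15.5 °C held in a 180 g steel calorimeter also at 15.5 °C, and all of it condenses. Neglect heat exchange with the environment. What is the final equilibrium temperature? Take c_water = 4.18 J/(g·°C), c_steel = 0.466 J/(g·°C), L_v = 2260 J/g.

T_f ≈ 33.4 °C

Sum of m c ΔT and latent-heat terms is zero:
latent heat released on condensation: 34.8·2260 = 78648
  condensed water 100 °C→T: 145.46(T − 100)
  original water: 4848.8(T − 15.5)
  cup: 83.88(T − 15.5)
5078.1 T = 78648 + 14546 + 76457 = 169651
T ≈ 33.41 °C, under the boiling point, so the assumption holds.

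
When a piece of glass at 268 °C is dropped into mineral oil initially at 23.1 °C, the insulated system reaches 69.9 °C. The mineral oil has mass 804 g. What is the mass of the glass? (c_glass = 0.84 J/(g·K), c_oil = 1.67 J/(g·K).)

m ≈ 378 g

Net heat exchanged in the isolated system is zero:
m·0.84·(69.9 − 268) + 804·1.67·(69.9 − 23.1) = 0
-166.4 m = -62837
m = -62837/-166.4 ≈ 377.6 g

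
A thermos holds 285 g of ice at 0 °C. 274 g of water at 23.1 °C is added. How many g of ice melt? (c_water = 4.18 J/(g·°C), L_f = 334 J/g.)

m_melted ≈ 79.2 g

Heat available from the water dropping to 0 °C: 274×4.18×23.1 = 26457 J.
To melt every bit of ice: 285×334 = 95190 J.
That's not enough to melt it all — equilibrium is at 0 °C with ice remaining.
m_melt = 26457 / L_f = 79.21 g.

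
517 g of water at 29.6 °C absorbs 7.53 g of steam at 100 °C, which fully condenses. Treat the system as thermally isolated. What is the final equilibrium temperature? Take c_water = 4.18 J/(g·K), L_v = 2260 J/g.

Energy conservation, ΣQ = 0:
latent heat released on condensation: 7.53×2260 = 17018
  condensed water 100 °C→T: 31.48(T − 100)
  water warms: 517×4.18×(T − 29.6) = 2161.1(T − 29.6)
2192.5 T = 17018 + 3147.5 + 63967 = 84133
T ≈ 38.37 °C, under the boiling point, so the assumption holds.

T_f ≈ 38.4 °C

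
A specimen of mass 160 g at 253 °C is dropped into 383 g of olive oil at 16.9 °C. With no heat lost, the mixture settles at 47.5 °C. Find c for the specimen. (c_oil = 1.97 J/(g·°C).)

c ≈ 0.702 J/(g·°C)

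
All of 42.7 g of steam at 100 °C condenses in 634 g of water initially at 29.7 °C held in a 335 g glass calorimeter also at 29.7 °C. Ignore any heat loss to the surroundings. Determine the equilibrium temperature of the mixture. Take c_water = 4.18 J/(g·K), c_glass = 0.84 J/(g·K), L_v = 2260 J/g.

T_f ≈ 64.8 °C

Setting the total heat transfer to zero:
steam→water at 100 °C releases m L_v = 42.7·2260 = 96502; condensate cools 100→T: 42.7·4.18·(T − 100) = 178.49(T − 100); water warms: 634·4.18·(T − 29.7) = 2650.1(T − 29.7); glass cup: 335·0.84·(T − 29.7) = 281.4(T − 29.7)
3110 T = 96502 + 17849 + 87066 = 201417
T ≈ 64.76 °C (< 100 °C, so full condensation is consistent).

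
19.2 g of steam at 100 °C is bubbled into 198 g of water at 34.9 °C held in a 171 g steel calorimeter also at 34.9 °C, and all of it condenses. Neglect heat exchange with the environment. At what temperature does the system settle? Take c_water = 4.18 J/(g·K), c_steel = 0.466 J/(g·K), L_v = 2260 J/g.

T_f ≈ 84.1 °C

Setting the total heat transfer to zero:
condense steam: −19.2×2260 = −43392; condensed water 100 °C→T: 80.26(T − 100); water warms: 198×4.18×(T − 34.9) = 827.64(T − 34.9); cup: 79.69(T − 34.9)
987.58 T = 43392 + 8025.6 + 31666 = 83083
T ≈ 84.13 °C — below 100 °C, confirming all the steam condensed.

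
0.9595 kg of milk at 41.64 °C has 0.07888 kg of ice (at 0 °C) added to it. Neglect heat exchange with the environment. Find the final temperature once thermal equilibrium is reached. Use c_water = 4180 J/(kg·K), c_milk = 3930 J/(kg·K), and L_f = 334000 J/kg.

Energy balance with sensible and latent terms:
melt ice: 0.07888×334000 = 26346; meltwater 0→T: 0.07888×4180×T = 329.72 T; milk: 3770.8(T − 41.64)
4100.6 T = 157018 − 26346 = 130672
T ≈ 31.87 °C. Since T > 0 °C, the all-ice-melts assumption holds.

T_f ≈ 31.9 °C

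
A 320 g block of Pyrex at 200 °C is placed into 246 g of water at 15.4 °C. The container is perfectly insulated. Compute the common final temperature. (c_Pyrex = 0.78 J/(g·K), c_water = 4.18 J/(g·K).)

Heat gained plus heat lost sum to zero:
320·0.78·(T − 200) + 246·4.18·(T − 15.4) = 0
249.6(T − 200) + 1028.3(T − 15.4) = 0
1277.9 T = 65756
T ≈ 51.46 °C

T_f ≈ 51.5 °C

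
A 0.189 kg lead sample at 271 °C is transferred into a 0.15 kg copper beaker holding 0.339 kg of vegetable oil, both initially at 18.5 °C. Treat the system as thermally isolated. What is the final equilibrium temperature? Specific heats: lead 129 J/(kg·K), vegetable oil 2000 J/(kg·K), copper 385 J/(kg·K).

Conservation of energy gives ΣQ = 0:
0.189·129·(T − 271) + 0.339·2000·(T − 18.5) + 0.15·385·(T − 18.5) = 0
24.38(T − 271) + 678(T − 18.5) + 57.75(T − 18.5) = 0
(24.38 + 678 + 57.75) T = 24.38·271 + 678·18.5 + 57.75·18.5
T = 20219/760.13 ≈ 26.60 °C

T_f ≈ 26.6 °C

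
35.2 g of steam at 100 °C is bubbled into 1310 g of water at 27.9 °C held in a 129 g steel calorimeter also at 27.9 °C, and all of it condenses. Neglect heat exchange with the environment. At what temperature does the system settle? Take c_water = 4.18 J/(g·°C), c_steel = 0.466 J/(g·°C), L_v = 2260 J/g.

T_f ≈ 43.8 °C

Setting the total heat transfer to zero:
latent heat released on condensation: 35.2·2260 = 79552
  condensed water 100 °C→T: 147.14(T − 100)
  water warms: 1310·4.18·(T − 27.9) = 5475.8(T − 27.9)
  cup: 60.11(T − 27.9)
5683 T = 79552 + 14714 + 154452 = 248718
T ≈ 43.76 °C — below 100 °C, confirming all the steam condensed.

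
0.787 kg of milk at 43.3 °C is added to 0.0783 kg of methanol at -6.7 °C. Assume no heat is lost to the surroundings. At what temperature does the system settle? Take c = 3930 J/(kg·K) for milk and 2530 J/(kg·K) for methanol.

Let T be the final temperature. ΣQ_i = 0:
0.787·3930·(T − 43.3) + 0.0783·2530·(T − (-6.7)) = 0
3291 T = 132596
T ≈ 40.29 °C

T_f ≈ 40.3 °C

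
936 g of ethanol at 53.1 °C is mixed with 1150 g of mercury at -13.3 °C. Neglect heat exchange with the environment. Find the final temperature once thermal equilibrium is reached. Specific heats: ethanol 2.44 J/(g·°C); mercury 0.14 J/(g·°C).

T_f = Σ m_i c_i T_i / Σ m_i c_i:
T_f = (2283.8*53.1 + 161*(-13.3)) / (2283.8 + 161)
    = 119131 / 2444.8 ≈ 48.73 °C

T_f ≈ 48.7 °C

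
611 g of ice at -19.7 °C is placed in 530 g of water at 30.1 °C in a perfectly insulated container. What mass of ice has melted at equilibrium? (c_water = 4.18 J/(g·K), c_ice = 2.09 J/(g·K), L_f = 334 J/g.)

Water can give up m c ΔT = 530×4.18×30.1 = 66684 J before reaching 0 °C.
Of that, 611×2.09×19.7 = 25157 J goes to bring the ice to 0 °C, leaving 41527 J.
To melt every bit of ice: 611×334 = 204074 J.
Since 41527 < 204074 J, not all the ice melts; equilibrium is at 0 °C.
m_melted×334 = 41527  ⇒  m_melted ≈ 124.3 g.

m_melted ≈ 124 g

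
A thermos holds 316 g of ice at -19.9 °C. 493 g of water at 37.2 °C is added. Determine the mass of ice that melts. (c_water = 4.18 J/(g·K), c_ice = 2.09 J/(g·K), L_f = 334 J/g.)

Cooling the water to 0 °C releases 493×4.18×37.2 = 76660 J.
Of that, 316×2.09×19.9 = 13143 J goes to bring the ice to 0 °C, leaving 63517 J.
Melting all 316 g of ice would need 316×334 = 105544 J.
That's not enough to melt it all — equilibrium is at 0 °C with ice remaining.
Mass melted = 63517/334 ≈ 190.2 g.

m_melted ≈ 190 g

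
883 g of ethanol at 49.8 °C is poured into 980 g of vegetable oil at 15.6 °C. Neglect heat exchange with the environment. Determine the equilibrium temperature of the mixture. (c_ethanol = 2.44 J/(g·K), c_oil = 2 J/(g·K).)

Energy conservation, ΣQ = 0:
883*2.44*(T − 49.8) + 980*2*(T − 15.6) = 0
2154.5(T − 49.8) + 1960(T − 15.6) = 0
4114.5 T = 137871
T ≈ 33.51 °C

T_f ≈ 33.5 °C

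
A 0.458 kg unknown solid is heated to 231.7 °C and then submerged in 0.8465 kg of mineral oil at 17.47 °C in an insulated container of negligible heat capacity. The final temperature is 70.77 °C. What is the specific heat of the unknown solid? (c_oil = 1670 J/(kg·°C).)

c ≈ 1020 J/(kg·°C)

Conservation of energy gives ΣQ = 0:
0.458·c·(70.77 − 231.7) + 0.8465·1670·(70.77 − 17.47) = 0
-73.71 c = -75348
c = -75348/-73.71 ≈ 1022 J/(kg·°C)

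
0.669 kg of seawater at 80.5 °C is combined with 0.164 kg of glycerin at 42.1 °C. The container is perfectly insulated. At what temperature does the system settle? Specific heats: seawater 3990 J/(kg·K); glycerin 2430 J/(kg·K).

T_f ≈ 75.5 °C

T_f = Σ m_i c_i T_i / Σ m_i c_i:
T_f = (2669.3·80.5 + 398.52·42.1) / (2669.3 + 398.52)
    = 231657 / 3067.8 ≈ 75.51 °C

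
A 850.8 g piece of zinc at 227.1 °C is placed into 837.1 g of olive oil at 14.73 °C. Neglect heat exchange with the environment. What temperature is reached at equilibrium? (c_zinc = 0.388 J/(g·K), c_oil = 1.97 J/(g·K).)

T_f ≈ 50.2 °C

Set heat shed by the hot body equal to heat absorbed by the cold body:
850.8*0.388*(227.1 − T) = 837.1*1.97*(T − 14.73)
330.11(227.1 − T) = 1649.1(T − 14.73)
1979.2 T = 99259  ⇒  T ≈ 50.15 °C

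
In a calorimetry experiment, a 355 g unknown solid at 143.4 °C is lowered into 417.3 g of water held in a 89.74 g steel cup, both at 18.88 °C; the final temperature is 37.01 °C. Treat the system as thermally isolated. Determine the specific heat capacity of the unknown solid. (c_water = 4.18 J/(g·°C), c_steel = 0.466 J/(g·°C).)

Conservation of energy gives ΣQ = 0:
355·c·(37.01 − 143.4) + 417.3·4.18·(37.01 − 18.88) + 89.74·0.466·(37.01 − 18.88) = 0
-37768 c = -32383
c = -32383/-37768 ≈ 0.8574 J/(g·°C)

c ≈ 0.857 J/(g·°C)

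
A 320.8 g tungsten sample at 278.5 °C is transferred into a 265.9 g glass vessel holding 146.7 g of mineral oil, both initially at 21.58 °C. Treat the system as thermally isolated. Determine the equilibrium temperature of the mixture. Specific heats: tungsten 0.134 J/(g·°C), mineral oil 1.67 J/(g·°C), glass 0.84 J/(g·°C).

T_f ≈ 43.2 °C

T_f is the heat-capacity-weighted average of the initial temperatures:
T_f = (42.99·278.5 + 244.99·21.58 + 223.36·21.58) / (42.99 + 244.99 + 223.36)
    = 22079 / 511.33 ≈ 43.18 °C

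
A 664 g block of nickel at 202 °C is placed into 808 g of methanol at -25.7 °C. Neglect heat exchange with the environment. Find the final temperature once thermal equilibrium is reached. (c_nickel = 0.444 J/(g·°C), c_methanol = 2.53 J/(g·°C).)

Net heat exchanged in the isolated system is zero:
664*0.444*(T − 202) + 808*2.53*(T − (-25.7)) = 0
(294.82 + 2044.2) T = 294.82*202 + 2044.2*(-25.7)
T ≈ 3.00 °C

T_f ≈ 3.0 °C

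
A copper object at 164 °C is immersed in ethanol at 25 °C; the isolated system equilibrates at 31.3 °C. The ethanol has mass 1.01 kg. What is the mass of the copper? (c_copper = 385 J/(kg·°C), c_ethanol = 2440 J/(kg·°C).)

|Q_copper| = |Q_ethanol|:
m×385×(164 − 31.3) = 1.01×2440×(31.3 − 25)
51089 m = 15526  ⇒  m ≈ 0.3039 kg

m ≈ 0.304 kg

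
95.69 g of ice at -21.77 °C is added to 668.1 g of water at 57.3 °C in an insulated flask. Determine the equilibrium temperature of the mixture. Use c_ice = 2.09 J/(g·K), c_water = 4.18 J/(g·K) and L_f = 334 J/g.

T_f ≈ 38.7 °C

Taking heat into each body as positive, Σ m c ΔT = 0:
ice -21.77→0 °C: 95.69·2.09·21.77 = 4353.8
  melt ice: 95.69·334 = 31960
  warm the meltwater: 399.98 T
  water: 2792.7(T − 57.3)
3192.6 T = 160019 − 36314 = 123705
T ≈ 38.75 °C (positive, so assuming full melt was valid).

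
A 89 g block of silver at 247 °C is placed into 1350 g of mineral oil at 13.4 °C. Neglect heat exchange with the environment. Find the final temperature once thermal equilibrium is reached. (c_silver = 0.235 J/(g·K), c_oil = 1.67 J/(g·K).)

T_f ≈ 15.5 °C

Net heat exchanged in the isolated system is zero:
89*0.235*(T − 247) + 1350*1.67*(T − 13.4) = 0
20.91(T − 247) + 2254.5(T − 13.4) = 0
2275.4 T = 35376
T = 35376/2275.4 ≈ 15.55 °C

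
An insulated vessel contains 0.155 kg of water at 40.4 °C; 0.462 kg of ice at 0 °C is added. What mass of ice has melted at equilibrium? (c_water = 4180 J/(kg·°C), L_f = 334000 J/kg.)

Cooling the water to 0 °C releases 0.155·4180·40.4 = 26175 J.
Melting all 0.462 kg of ice would need 0.462·334000 = 154308 J.
Since 26175 < 154308 J, not all the ice melts; equilibrium is at 0 °C.
m_melted·334000 = 26175  ⇒  m_melted ≈ 0.07837 kg.

m_melted ≈ 0.0784 kg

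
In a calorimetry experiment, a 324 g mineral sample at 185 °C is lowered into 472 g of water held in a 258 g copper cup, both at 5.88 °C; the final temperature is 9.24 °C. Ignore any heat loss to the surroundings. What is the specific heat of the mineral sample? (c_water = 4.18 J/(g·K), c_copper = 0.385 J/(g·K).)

c ≈ 0.122 J/(g·K)

Taking heat into each body as positive, Σ m c ΔT = 0:
324·c·(9.24 − 185) + 472·4.18·(9.24 − 5.88) + 258·0.385·(9.24 − 5.88) = 0
-56946 c = -6962.9
c = -6962.9/-56946 ≈ 0.1223 J/(g·K)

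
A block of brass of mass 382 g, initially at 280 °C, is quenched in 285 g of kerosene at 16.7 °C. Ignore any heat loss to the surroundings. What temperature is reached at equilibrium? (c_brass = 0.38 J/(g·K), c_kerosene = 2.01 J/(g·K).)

T_f ≈ 69.9 °C

Setting the total heat transfer to zero:
382×0.38×(T − 280) + 285×2.01×(T − 16.7) = 0
718.01 T = 50211
T = 50211 / 718.01 = 69.9 °C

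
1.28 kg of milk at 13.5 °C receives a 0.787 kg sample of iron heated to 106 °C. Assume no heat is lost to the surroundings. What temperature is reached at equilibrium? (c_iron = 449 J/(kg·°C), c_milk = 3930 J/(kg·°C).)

T_f ≈ 19.6 °C

Energy conservation, ΣQ = 0:
0.787*449*(T − 106) + 1.28*3930*(T − 13.5) = 0
353.36(T − 106) + 5030.4(T − 13.5) = 0
(353.36 + 5030.4) T = 353.36*106 + 5030.4*13.5
T = 105367 / 5383.8 = 19.6 °C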